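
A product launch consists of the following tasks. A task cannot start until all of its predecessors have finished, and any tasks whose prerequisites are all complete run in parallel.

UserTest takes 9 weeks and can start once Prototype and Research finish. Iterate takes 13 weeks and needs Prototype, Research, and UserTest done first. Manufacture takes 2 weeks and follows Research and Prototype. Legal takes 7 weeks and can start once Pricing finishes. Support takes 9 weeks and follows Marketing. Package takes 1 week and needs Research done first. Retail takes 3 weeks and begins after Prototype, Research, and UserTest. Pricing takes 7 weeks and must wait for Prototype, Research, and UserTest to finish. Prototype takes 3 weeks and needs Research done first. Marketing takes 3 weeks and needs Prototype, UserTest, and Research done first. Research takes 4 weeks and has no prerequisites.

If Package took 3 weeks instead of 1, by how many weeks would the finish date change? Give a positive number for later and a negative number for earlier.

As given, the longest chain is Research→Prototype→UserTest→Pricing→Legal = 4+3+9+7+7 = 30, so the finish is 30 weeks.
Package is off the critical path — its longest chain is 5 weeks, giving 25 of slack.
No other chain overtakes it, so the finish is 30 weeks.
Change in finish: 30 − 30 = +0 weeks.

0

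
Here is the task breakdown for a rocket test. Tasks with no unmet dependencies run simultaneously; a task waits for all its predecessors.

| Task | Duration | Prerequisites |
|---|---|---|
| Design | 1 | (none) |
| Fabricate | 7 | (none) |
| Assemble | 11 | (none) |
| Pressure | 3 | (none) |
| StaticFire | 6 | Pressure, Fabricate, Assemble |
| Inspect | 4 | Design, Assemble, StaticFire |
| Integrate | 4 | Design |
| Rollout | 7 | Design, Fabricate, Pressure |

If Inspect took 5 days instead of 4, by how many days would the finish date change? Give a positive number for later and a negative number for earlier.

As given, the longest chain is Assemble→StaticFire→Inspect = 11+6+4 = 21, so the finish is 21 days.
Inspect lies on that path, so at 5 days the path becomes 22 days.
That remains the longest chain; total 22 days.
Change in finish: 22 − 21 = +1 days.

1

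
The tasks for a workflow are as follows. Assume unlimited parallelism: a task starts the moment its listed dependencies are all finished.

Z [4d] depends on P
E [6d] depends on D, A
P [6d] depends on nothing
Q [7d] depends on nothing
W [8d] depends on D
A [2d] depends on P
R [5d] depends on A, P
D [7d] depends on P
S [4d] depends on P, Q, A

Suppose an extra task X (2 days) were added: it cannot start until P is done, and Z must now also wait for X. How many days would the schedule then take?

Originally the schedule takes 21 days.
With X inserted, Z now waits for max(P, X).
New critical path: P→D→W = 6+7+8 = 21 ⇒ 21 days.

21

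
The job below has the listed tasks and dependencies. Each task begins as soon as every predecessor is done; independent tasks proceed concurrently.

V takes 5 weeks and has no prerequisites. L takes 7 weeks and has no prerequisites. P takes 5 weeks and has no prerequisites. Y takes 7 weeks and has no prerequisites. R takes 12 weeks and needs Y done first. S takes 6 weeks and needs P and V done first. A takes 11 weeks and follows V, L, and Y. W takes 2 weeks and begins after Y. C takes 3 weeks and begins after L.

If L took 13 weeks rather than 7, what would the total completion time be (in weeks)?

Baseline: Y→R = 7+12 = 19 → 19 weeks.
L is off the critical path — its longest chain is 18 weeks, giving 1 of slack.
The binding chain switches to L→A = 13+11 = 24; finish 24 weeks.

24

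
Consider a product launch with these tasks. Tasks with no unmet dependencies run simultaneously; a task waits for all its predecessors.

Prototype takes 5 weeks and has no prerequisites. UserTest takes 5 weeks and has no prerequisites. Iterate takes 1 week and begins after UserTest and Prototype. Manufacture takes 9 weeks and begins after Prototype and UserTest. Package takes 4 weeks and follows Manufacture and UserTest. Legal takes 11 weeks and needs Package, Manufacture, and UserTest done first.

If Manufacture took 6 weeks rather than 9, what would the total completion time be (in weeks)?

26

The binding path is Prototype→Manufacture→Package→Legal = 5+9+4+11 = 29; finish at 29 weeks.
Manufacture is on the critical path; changing it to 6 makes that path 26 weeks.
No other chain overtakes it, so the finish is 26 weeks.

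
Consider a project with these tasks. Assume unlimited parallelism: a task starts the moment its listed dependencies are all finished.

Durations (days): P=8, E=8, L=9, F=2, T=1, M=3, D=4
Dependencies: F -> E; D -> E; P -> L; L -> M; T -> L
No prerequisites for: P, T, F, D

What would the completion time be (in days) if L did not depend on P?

13

With the dependency in place, P→L→M = 8+9+3 = 20 sets the finish at 20 days.
Without P→L, L's earliest start moves from 8 to 1.
New critical path: T→L→M = 1+9+3 = 13 ⇒ 13 days.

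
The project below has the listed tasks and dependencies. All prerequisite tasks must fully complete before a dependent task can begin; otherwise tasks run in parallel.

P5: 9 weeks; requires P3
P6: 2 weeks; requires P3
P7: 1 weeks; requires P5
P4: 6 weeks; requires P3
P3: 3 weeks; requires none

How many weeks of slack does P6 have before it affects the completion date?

8

P3→P5→P7 = 3+9+1 = 13 sets the makespan at 13 weeks.
P6 finishes as early as 5 and must finish by 13.
Slack of P6 = 11 − 3 = 8 weeks.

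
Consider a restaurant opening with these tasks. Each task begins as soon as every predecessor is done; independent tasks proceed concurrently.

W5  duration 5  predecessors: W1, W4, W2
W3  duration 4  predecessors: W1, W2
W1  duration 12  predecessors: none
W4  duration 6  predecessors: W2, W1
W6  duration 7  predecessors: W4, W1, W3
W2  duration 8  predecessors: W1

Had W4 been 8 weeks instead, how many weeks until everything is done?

As given, the longest chain is W1→W2→W4→W6 = 12+8+6+7 = 33, so the finish is 33 weeks.
W4 is on the critical path; changing it to 8 makes that path 35 weeks.
That remains the longest chain; total 35 weeks.

35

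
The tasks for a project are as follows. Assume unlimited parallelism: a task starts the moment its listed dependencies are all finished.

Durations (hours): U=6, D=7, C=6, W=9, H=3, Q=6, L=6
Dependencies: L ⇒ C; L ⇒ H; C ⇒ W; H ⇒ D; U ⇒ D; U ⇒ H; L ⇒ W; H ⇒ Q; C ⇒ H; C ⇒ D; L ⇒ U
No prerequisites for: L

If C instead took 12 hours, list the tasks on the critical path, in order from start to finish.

Actual critical path: L→C→H→D = 6+6+3+7 = 22 ⇒ 22 hours.
Since C is critical, the +6 change carries straight to that chain (now 28 hours).
The critical path is still L→C→H→D; finish is now 28 hours.

L, C, H, D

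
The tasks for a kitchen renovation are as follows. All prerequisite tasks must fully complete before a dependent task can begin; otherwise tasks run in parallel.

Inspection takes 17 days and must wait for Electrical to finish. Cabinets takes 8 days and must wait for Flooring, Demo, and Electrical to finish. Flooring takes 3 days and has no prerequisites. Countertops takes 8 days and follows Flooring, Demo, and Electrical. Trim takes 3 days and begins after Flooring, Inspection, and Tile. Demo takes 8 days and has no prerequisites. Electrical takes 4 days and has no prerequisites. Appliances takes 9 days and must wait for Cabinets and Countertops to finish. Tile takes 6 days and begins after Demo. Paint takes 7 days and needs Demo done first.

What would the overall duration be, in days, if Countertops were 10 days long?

27

Baseline: Demo→Countertops→Appliances = 8+8+9 = 25 → 25 days.
Countertops is on the critical path; changing it to 10 makes that path 27 days.
That remains the longest chain; total 27 days.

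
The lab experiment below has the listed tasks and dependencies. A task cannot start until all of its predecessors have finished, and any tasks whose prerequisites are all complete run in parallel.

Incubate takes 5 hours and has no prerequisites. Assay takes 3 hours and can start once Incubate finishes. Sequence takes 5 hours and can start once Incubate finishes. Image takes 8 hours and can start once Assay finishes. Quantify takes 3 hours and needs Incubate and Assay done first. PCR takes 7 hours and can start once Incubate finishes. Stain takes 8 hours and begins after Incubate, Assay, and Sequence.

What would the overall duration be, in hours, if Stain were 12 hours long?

22

The binding path is Incubate→Sequence→Stain = 5+5+8 = 18; finish at 18 hours.
Stain lies on that path, so at 12 hours the path becomes 22 hours.
That remains the longest chain; total 22 hours.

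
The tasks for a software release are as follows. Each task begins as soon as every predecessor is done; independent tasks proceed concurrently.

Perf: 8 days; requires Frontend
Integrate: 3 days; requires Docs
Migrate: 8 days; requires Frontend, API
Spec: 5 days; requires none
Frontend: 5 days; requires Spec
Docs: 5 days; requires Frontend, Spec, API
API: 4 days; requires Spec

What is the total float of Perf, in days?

The longest chain is Spec→Frontend→Docs→Integrate = 5+5+5+3 = 18; overall finish 18 days.
The longest chain containing Perf totals 18 days.
Slack of Perf = 10 − 10 = 0 days.

0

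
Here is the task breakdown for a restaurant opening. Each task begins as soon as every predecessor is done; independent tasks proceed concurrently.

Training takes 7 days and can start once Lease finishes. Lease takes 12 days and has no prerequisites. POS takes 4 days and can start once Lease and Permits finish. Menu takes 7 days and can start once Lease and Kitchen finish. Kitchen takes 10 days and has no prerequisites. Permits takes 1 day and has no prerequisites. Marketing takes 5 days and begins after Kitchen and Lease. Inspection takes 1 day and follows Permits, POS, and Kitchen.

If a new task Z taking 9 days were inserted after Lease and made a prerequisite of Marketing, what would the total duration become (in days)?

Originally the restaurant opening takes 19 days.
With Z inserted, Marketing now waits for max(Kitchen, Lease, Z).
New critical path: Lease→Z→Marketing = 12+9+5 = 26 ⇒ 26 days.

26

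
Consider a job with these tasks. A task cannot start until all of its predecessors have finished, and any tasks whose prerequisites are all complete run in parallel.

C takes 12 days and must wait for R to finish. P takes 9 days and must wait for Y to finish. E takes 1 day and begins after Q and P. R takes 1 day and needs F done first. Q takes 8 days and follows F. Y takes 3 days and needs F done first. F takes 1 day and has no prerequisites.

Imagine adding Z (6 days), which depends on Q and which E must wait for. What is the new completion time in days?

16

Originally the project takes 14 days.
With Z inserted, E now waits for max(Q, P, Z).
New critical path: F→Q→Z→E = 1+8+6+1 = 16 ⇒ 16 days.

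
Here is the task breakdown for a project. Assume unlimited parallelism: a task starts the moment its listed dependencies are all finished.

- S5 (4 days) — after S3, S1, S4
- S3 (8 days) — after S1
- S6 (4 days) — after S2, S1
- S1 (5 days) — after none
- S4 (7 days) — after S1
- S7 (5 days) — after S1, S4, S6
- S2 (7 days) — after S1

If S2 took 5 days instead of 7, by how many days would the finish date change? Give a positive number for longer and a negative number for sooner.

-2

Critical path before the change: S1→S2→S6→S7 = 5+7+4+5 = 21 giving 21 days.
S2 lies on that path, so at 5 days the path becomes 19 days.
No other chain overtakes it, so the finish is 19 days.
Change in finish: 19 − 21 = -2 days.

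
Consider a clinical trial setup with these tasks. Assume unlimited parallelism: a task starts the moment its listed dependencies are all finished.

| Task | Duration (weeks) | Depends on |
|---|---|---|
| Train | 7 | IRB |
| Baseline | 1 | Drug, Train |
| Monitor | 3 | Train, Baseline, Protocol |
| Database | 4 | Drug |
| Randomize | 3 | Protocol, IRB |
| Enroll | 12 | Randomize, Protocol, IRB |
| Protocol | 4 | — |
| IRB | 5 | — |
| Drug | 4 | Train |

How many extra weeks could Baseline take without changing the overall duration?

0

IRB→Train→Drug→Baseline→Monitor = 5+7+4+1+3 = 20 sets the makespan at 20 weeks.
Baseline finishes as early as 17 and must finish by 17.
Float = 20 − 20 = 0.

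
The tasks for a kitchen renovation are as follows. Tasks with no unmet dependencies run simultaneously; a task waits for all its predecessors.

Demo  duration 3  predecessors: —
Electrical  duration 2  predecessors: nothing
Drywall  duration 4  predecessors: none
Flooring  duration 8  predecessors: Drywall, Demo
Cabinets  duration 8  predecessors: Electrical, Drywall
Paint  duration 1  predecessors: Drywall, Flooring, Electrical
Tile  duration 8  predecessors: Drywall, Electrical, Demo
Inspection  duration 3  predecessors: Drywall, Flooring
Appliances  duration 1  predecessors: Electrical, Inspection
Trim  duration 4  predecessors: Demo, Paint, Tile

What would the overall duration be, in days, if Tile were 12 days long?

20

Actual critical path: Drywall→Flooring→Paint→Trim = 4+8+1+4 = 17 ⇒ 17 days.
The longest path through Tile is only 16 days, so Tile has float 1.
Now Drywall→Tile→Trim = 4+12+4 = 20 is longest, so the finish becomes 20 days.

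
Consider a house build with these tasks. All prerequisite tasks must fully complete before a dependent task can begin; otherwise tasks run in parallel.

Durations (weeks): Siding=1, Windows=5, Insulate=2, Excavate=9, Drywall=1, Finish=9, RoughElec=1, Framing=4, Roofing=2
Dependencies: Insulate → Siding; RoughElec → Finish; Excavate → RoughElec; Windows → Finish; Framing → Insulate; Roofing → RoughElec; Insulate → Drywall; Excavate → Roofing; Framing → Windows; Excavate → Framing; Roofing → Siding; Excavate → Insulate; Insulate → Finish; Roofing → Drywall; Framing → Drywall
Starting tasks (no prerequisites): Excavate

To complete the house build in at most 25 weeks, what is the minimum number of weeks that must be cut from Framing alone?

Current finish: 27 weeks; target: 25.
Framing is on every critical path, so each week cut from Framing cuts the finish by one (this holds down to a finish of 24).
Need 27 − 25 = 2 weeks off Framing → Framing becomes 2 weeks, finish becomes 25.

2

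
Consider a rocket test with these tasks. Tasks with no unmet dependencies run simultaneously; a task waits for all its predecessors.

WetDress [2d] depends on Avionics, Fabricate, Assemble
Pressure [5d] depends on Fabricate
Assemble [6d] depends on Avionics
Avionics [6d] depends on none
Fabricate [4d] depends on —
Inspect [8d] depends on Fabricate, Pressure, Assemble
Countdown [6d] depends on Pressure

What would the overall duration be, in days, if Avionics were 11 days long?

Actual critical path: Avionics→Assemble→Inspect = 6+6+8 = 20 ⇒ 20 days.
Avionics is on the critical path; changing it to 11 makes that path 25 days.
That remains the longest chain; total 25 days.

25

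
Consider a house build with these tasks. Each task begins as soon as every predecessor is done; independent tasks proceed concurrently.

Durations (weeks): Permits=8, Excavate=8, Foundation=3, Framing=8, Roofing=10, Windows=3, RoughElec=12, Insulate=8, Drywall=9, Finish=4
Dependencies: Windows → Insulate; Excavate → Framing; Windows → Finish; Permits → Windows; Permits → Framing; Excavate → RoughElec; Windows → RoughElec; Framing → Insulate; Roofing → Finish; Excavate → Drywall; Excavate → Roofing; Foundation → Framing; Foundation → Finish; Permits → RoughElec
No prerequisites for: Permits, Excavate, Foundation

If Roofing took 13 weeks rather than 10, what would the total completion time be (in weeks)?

The binding path is Permits→Framing→Insulate = 8+8+8 = 24; finish at 24 weeks.
The longest path through Roofing is only 22 weeks, so Roofing has float 2.
New critical path: Excavate→Roofing→Finish = 8+13+4 = 25 ⇒ 25 weeks.

25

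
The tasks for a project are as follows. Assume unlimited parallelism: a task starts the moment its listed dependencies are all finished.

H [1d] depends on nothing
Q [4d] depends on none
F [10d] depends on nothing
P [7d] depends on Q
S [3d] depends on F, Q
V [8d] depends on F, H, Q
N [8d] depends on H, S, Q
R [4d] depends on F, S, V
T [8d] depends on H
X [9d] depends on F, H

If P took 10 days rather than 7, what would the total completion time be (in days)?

Critical path before the change: F→V→R = 10+8+4 = 22 giving 22 days.
P is off the critical path — its longest chain is 11 days, giving 11 of slack.
No other chain overtakes it, so the finish is 22 days.

22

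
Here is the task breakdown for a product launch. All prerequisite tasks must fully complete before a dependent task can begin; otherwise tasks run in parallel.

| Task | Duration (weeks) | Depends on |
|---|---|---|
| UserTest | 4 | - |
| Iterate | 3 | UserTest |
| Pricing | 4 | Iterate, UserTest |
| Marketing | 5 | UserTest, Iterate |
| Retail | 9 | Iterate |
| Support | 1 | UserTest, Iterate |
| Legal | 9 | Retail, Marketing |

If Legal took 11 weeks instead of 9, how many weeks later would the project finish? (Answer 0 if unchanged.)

Actual critical path: UserTest→Iterate→Retail→Legal = 4+3+9+9 = 25 ⇒ 25 weeks.
Since Legal is critical, the +2 change carries straight to that chain (now 27 weeks).
That remains the longest chain; total 27 weeks.
Change in finish: 27 − 25 = +2 weeks.

2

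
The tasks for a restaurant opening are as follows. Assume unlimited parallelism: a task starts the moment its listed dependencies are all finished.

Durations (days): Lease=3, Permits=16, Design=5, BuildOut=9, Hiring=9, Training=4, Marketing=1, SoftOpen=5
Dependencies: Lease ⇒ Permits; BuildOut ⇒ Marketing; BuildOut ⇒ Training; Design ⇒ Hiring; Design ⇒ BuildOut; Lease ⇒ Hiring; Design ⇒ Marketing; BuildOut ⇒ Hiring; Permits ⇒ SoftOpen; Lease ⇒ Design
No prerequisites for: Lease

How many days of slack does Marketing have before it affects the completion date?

8

Critical path: Lease→Design→BuildOut→Hiring = 3+5+9+9 = 26, so the finish is 26 days.
Marketing finishes as early as 18 and must finish by 26.
Slack of Marketing = 25 − 17 = 8 days.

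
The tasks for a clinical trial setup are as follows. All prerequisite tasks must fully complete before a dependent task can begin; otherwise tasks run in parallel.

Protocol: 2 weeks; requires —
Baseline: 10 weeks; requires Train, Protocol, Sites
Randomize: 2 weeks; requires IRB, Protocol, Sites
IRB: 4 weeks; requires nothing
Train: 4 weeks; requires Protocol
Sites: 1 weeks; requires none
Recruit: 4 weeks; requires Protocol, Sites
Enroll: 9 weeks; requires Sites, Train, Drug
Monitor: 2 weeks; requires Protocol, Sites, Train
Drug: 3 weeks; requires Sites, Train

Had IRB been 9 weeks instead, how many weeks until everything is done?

As given, the longest chain is Protocol→Train→Drug→Enroll = 2+4+3+9 = 18, so the finish is 18 weeks.
IRB has 12 weeks of float (longest path through it is 6).
That remains the longest chain; total 18 weeks.

18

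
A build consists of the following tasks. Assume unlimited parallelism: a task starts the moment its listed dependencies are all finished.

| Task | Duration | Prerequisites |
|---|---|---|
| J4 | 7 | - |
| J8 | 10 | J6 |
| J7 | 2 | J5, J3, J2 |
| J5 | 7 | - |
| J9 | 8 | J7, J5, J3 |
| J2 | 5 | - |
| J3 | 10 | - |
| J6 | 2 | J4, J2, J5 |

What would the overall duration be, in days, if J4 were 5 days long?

The binding path is J3→J7→J9 = 10+2+8 = 20; finish at 20 days.
The longest path through J4 is only 19 days, so J4 has float 1.
The critical path is still J3→J7→J9; finish is now 20 days.

20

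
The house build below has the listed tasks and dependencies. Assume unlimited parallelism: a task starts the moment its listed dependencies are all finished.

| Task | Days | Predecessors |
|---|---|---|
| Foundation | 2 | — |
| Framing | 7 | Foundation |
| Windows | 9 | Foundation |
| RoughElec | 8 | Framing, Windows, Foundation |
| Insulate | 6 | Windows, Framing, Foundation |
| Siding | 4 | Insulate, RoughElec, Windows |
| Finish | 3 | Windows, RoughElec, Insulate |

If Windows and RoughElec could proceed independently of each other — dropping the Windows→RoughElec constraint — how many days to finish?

21

Original critical path: Foundation→Windows→RoughElec→Siding = 2+9+8+4 = 23 ⇒ 23 days.
Without Windows→RoughElec, RoughElec's earliest start moves from 11 to 9.
The longest chain is now Foundation→Framing→RoughElec→Siding = 2+7+8+4 = 21, so the schedule takes 21 days.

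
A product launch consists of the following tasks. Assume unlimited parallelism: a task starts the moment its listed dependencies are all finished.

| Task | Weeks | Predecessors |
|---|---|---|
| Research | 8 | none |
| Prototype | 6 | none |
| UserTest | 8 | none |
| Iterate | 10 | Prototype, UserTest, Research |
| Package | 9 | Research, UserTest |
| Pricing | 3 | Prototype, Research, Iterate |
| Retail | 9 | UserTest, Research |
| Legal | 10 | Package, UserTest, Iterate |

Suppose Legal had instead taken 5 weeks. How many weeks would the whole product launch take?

Baseline: Research→Iterate→Legal = 8+10+10 = 28 → 28 weeks.
Legal lies on that path, so at 5 weeks the path becomes 23 weeks.
That remains the longest chain; total 23 weeks.

23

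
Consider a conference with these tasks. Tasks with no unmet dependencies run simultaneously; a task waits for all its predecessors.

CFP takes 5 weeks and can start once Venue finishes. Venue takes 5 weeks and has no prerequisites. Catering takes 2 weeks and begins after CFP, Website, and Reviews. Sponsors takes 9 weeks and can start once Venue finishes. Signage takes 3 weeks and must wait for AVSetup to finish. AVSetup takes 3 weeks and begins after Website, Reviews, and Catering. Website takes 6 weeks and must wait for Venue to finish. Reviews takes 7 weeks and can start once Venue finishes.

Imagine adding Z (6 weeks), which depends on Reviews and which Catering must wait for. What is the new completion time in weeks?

26

Originally the schedule takes 20 weeks.
With Z inserted, Catering now waits for max(CFP, Website, Reviews, Z).
New critical path: Venue→Reviews→Z→Catering→AVSetup→Signage = 5+7+6+2+3+3 = 26 ⇒ 26 weeks.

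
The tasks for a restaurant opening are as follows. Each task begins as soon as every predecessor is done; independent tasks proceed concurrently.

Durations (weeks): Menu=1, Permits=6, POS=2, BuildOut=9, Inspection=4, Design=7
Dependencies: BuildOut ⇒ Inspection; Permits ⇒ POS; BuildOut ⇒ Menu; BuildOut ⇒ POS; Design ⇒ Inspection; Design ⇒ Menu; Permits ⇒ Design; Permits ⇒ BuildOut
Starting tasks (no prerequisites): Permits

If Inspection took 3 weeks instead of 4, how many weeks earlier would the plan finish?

Critical path before the change: Permits→BuildOut→Inspection = 6+9+4 = 19 giving 19 weeks.
Inspection is on the critical path; changing it to 3 makes that path 18 weeks.
The critical path is still Permits→BuildOut→Inspection; finish is now 18 weeks.
Change in finish: 18 − 19 = -1 weeks.

1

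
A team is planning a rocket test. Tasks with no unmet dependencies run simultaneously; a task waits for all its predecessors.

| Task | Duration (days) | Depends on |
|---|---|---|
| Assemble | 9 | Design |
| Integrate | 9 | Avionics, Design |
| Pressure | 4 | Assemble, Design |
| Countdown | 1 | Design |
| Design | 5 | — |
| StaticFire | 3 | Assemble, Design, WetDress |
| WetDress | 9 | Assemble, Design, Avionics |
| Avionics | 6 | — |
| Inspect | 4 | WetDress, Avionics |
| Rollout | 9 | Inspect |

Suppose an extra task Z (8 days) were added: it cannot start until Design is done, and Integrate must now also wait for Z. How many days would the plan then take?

36

Originally the plan takes 36 days.
With Z inserted, Integrate now waits for max(Avionics, Design, Z).
New critical path: Design→Assemble→WetDress→Inspect→Rollout = 5+9+9+4+9 = 36 ⇒ 36 days.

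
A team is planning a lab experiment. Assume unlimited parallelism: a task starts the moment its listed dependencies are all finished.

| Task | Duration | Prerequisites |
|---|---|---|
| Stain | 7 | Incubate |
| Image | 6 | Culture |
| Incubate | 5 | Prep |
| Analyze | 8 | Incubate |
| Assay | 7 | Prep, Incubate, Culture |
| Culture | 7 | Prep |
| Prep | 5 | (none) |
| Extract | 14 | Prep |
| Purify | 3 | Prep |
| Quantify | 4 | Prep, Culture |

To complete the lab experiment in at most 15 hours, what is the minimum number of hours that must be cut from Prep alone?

4

Current finish: 19 hours; target: 15.
Prep is on every critical path, so each hour cut from Prep cuts the finish by one (this holds down to a finish of 15).
Need 19 − 15 = 4 hours off Prep → Prep becomes 1 hour, finish becomes 15.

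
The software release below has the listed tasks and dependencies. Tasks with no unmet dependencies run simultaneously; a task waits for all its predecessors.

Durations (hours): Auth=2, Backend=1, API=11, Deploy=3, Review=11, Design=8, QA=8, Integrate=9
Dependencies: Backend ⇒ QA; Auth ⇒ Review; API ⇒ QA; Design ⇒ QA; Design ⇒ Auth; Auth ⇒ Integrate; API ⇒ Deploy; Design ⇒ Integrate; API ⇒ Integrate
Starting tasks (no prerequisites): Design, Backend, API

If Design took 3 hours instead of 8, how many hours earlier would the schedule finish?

1

Baseline: Design→Auth→Review = 8+2+11 = 21 → 21 hours.
Design is on the critical path; changing it to 3 makes that path 16 hours.
The binding chain switches to API→Integrate = 11+9 = 20; finish 20 hours.
Change in finish: 20 − 21 = -1 hours.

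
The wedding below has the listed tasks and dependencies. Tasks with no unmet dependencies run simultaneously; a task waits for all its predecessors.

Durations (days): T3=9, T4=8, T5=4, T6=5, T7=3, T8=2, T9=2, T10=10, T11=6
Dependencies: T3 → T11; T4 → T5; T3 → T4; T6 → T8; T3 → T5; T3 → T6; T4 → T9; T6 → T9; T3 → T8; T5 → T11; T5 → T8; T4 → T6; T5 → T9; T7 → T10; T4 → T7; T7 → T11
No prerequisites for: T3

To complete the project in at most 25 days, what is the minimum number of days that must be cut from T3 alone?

5

Current finish: 30 days; target: 25.
T3 is on every critical path, so each day cut from T3 cuts the finish by one (this holds down to a finish of 22).
Need 30 − 25 = 5 days off T3 → T3 becomes 4 days, finish becomes 25.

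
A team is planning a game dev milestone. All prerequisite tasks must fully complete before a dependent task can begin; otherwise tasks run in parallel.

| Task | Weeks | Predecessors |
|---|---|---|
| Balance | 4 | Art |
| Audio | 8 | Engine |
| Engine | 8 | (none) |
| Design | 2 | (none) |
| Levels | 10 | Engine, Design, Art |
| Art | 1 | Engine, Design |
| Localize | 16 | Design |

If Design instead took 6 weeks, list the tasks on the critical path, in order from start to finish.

Actual critical path: Engine→Art→Levels = 8+1+10 = 19 ⇒ 19 weeks.
The longest path through Design is only 18 weeks, so Design has float 1.
The binding chain switches to Design→Localize = 6+16 = 22; finish 22 weeks.

Design, Localize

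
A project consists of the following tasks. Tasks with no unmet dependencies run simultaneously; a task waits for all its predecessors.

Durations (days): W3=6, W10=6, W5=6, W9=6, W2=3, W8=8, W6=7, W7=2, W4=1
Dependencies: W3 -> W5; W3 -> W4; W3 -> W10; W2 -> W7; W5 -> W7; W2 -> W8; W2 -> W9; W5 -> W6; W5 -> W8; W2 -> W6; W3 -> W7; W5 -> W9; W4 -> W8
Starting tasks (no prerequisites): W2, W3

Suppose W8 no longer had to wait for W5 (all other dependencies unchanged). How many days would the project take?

19

Before: longest chain W3→W5→W8 = 6+6+8 = 20, finish 20.
Without W5→W8, W8's earliest start moves from 12 to 7.
New critical path: W3→W5→W6 = 6+6+7 = 19 ⇒ 19 days.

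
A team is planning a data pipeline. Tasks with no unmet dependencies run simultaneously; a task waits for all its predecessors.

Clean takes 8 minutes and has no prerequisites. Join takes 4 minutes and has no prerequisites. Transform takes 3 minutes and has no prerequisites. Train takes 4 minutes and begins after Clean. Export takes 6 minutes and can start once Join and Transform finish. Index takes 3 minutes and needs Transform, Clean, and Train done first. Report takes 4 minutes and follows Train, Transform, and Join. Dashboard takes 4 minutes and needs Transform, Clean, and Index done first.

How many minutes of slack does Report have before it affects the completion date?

3

The longest chain is Clean→Train→Index→Dashboard = 8+4+3+4 = 19; overall finish 19 minutes.
The longest chain containing Report totals 16 minutes.
Float = 19 − 16 = 3.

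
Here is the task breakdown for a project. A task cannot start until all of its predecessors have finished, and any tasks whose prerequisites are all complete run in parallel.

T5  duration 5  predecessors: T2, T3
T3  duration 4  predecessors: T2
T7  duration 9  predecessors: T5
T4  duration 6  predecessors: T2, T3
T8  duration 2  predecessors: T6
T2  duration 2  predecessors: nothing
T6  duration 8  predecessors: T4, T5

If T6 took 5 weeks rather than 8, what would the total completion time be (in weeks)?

20

The binding path is T2→T3→T4→T6→T8 = 2+4+6+8+2 = 22; finish at 22 weeks.
T6 is on the critical path; changing it to 5 makes that path 19 weeks.
Now T2→T3→T5→T7 = 2+4+5+9 = 20 is longest, so the finish becomes 20 weeks.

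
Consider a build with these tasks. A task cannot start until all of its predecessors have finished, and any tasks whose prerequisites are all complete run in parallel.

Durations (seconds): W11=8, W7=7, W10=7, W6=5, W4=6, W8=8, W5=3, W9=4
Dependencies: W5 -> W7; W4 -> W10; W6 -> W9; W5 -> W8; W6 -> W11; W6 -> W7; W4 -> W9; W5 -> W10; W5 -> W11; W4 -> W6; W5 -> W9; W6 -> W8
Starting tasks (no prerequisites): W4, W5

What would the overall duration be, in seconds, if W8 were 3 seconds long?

19

Actual critical path: W4→W6→W8 = 6+5+8 = 19 ⇒ 19 seconds.
Since W8 is critical, the -5 change carries straight to that chain (now 14 seconds).
The binding chain switches to W4→W6→W11 = 6+5+8 = 19; finish 19 seconds.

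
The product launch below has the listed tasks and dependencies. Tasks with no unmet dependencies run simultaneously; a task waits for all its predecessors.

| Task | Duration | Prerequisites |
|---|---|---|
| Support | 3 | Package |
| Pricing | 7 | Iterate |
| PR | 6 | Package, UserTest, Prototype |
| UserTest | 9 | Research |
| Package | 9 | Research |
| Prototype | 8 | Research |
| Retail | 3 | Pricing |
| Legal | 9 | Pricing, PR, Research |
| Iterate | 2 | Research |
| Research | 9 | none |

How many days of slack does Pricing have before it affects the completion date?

Critical path: Research→UserTest→PR→Legal = 9+9+6+9 = 33, so the finish is 33 days.
The longest chain containing Pricing totals 27 days.
Slack of Pricing = 17 − 11 = 6 days.

6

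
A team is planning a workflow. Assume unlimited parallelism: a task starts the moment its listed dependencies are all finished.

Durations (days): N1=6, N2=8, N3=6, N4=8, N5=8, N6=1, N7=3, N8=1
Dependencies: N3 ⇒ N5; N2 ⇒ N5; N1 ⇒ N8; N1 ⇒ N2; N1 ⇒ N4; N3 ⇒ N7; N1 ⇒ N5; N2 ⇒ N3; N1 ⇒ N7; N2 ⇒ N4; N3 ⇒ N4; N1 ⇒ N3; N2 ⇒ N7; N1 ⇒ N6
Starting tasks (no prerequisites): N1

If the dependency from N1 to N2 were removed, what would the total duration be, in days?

Before: longest chain N1→N2→N3→N4 = 6+8+6+8 = 28, finish 28.
Without N1→N2, N2's earliest start moves from 6 to 0.
The longest chain is now N2→N3→N4 = 8+6+8 = 22, so the plan takes 22 days.

22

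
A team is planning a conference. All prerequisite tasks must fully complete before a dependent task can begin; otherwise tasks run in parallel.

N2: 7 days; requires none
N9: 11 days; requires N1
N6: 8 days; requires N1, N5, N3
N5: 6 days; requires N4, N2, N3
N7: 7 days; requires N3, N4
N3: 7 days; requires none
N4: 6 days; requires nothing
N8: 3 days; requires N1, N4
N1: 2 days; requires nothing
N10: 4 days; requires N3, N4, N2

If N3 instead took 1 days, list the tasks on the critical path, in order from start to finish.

Baseline: N3→N5→N6 = 7+6+8 = 21 → 21 days.
N3 is on the critical path; changing it to 1 makes that path 15 days.
New critical path: N2→N5→N6 = 7+6+8 = 21 ⇒ 21 days.

N2, N5, N6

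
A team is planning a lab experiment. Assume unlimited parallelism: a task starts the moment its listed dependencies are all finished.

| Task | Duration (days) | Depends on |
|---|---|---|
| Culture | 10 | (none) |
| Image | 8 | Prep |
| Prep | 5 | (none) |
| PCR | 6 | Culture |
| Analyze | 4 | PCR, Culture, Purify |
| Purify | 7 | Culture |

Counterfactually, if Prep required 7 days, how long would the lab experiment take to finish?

21

As given, the longest chain is Culture→Purify→Analyze = 10+7+4 = 21, so the finish is 21 days.
Prep is off the critical path — its longest chain is 13 days, giving 8 of slack.
No other chain overtakes it, so the finish is 21 days.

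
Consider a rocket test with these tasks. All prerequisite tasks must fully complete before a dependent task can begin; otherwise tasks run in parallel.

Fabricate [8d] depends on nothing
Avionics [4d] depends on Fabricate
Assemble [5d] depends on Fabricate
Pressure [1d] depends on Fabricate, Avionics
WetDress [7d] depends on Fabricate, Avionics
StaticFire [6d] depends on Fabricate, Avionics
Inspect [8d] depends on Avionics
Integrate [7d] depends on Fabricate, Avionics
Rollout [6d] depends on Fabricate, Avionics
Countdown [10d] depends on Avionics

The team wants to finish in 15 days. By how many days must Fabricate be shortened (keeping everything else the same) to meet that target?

7

Current finish: 22 days; target: 15.
Fabricate is on every critical path, so each day cut from Fabricate cuts the finish by one (this holds down to a finish of 15).
Need 22 − 15 = 7 days off Fabricate → Fabricate becomes 1 day, finish becomes 15.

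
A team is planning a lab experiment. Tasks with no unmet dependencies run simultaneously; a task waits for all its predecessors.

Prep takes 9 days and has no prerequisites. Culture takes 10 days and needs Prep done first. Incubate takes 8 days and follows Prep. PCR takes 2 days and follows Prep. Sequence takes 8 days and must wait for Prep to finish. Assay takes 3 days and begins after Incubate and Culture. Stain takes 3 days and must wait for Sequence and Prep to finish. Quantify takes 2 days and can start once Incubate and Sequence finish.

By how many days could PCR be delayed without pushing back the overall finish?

11

Prep→Culture→Assay = 9+10+3 = 22 sets the makespan at 22 days.
PCR finishes as early as 11 and must finish by 22.
Slack of PCR = 20 − 9 = 11 days.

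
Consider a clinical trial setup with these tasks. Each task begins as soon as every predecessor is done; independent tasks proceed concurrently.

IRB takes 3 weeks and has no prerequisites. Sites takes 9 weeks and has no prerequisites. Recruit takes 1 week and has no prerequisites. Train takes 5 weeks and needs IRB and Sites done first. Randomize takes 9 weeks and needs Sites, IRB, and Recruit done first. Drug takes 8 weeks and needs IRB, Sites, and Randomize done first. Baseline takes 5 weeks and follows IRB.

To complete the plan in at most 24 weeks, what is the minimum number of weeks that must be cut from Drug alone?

2

Current finish: 26 weeks; target: 24.
Drug is on every critical path, so each week cut from Drug cuts the finish by one (this holds down to a finish of 19).
Need 26 − 24 = 2 weeks off Drug → Drug becomes 6 weeks, finish becomes 24.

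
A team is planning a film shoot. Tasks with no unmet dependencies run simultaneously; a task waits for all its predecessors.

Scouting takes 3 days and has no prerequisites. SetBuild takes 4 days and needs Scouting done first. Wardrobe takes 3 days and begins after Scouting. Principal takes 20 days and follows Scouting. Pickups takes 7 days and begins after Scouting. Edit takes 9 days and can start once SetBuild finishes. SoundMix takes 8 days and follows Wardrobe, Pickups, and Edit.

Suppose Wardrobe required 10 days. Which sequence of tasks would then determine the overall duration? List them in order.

As given, the longest chain is Scouting→SetBuild→Edit→SoundMix = 3+4+9+8 = 24, so the finish is 24 days.
The longest path through Wardrobe is only 14 days, so Wardrobe has float 10.
No other chain overtakes it, so the finish is 24 days.

Scouting, SetBuild, Edit, SoundMix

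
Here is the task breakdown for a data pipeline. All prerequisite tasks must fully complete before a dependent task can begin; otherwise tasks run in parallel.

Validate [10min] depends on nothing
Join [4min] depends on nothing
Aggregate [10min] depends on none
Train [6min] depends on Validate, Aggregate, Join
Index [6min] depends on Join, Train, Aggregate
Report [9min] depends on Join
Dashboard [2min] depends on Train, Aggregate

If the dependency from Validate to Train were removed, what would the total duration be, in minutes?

22

Original critical path: Validate→Train→Index = 10+6+6 = 22 ⇒ 22 minutes.
Dropping Validate→Train doesn't change Train's earliest start (10); another predecessor still binds.
New critical path: Aggregate→Train→Index = 10+6+6 = 22 ⇒ 22 minutes.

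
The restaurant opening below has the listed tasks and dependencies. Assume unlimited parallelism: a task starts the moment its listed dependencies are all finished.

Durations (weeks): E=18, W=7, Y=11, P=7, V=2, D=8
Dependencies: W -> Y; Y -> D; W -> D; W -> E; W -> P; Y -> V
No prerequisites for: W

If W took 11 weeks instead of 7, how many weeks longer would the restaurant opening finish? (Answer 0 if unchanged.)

4

The binding path is W→Y→D = 7+11+8 = 26; finish at 26 weeks.
W lies on that path, so at 11 weeks the path becomes 30 weeks.
The critical path is still W→Y→D; finish is now 30 weeks.
Change in finish: 30 − 26 = +4 weeks.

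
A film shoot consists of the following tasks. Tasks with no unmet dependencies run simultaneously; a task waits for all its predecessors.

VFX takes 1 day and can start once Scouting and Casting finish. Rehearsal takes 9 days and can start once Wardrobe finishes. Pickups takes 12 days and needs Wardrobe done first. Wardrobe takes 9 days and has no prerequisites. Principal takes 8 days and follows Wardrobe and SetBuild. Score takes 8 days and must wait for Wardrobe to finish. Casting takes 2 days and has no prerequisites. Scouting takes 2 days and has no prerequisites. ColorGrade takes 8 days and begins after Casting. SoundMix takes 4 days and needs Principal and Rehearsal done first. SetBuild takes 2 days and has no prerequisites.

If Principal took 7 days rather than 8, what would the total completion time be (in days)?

22

As given, the longest chain is Wardrobe→Rehearsal→SoundMix = 9+9+4 = 22, so the finish is 22 days.
The longest path through Principal is only 21 days, so Principal has float 1.
The critical path is still Wardrobe→Rehearsal→SoundMix; finish is now 22 days.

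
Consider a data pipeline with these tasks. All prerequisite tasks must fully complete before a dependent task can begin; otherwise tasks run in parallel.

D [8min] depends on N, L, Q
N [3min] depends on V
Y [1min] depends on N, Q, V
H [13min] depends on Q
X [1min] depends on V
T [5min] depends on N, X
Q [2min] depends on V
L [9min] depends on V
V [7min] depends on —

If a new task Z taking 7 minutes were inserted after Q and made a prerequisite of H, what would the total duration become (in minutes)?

Originally the plan takes 24 minutes.
With Z inserted, H now waits for max(Q, Z).
New critical path: V→Q→Z→H = 7+2+7+13 = 29 ⇒ 29 minutes.

29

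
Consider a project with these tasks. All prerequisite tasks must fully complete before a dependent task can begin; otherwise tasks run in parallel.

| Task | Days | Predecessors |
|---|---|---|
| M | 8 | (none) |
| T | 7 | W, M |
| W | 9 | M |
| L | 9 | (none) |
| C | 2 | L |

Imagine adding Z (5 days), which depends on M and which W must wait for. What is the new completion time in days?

29

Originally the schedule takes 24 days.
With Z inserted, W now waits for max(M, Z).
New critical path: M→Z→W→T = 8+5+9+7 = 29 ⇒ 29 days.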